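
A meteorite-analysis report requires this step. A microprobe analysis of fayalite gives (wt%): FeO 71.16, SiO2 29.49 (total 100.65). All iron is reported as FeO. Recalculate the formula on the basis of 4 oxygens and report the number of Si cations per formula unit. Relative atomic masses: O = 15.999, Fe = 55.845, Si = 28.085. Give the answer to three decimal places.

0.996 Si apfu

FeO: 71.16/71.844 = 0.99048 mol → 0.99048 mol Fe, 0.99048 mol O.
SiO2: 29.49/60.083 = 0.49082 mol → 0.49082 mol Si, 0.98164 mol O.
Total oxygen = 1.97212 mol. Normalization factor = 4/1.97212 = 2.02827.
Si per 4 O = 0.49082 × 2.02827 = 0.996.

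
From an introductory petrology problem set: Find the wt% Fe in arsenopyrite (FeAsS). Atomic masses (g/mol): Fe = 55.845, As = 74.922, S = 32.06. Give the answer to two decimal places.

34.30 wt%

M(FeAsS) = 162.827 g/mol.
Fe contributes 1 × 55.845 = 55.845 g per mole.
55.845/162.827 = 0.3430 → 34.30%.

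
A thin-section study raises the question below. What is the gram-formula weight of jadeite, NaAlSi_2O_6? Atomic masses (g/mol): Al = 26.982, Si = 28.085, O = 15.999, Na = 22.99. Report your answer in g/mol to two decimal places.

Na: 1 × 22.99 = 22.9900
Al: 1 × 26.982 = 26.9820
Si: 2 × 28.085 = 56.1700
O: 6 × 15.999 = 95.9940
Summing the contributions gives the formula mass.

202.14 g/mol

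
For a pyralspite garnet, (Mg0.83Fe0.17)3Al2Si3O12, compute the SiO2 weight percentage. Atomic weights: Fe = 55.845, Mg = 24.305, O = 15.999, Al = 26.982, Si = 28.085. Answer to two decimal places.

43.00 wt%

M((Mg0.83Fe0.17)3Al2Si3O12) = 419.207 g/mol; M(SiO2) = 60.083 g/mol.
Moles SiO2 per formula unit = 3 Si ÷ 1 = 3.0000.
SiO2 fraction = (3.0000 × 60.083) / 419.207 = 180.249/419.207 = 0.4300.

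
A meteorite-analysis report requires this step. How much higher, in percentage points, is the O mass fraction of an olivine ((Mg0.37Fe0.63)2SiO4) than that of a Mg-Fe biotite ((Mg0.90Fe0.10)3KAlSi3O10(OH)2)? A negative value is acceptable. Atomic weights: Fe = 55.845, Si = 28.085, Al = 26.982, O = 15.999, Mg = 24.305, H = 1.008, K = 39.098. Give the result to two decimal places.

M((Mg0.37Fe0.63)2SiO4) = 180.431 g/mol, so wt% O = 63.996/180.431 × 100 = 35.47%.
M((Mg0.90Fe0.10)3KAlSi3O10(OH)2) = 426.716 g/mol, so wt% O = 191.988/426.716 × 100 = 44.99%.
35.47 − 44.99 = -9.52 pp.

-9.52 percentage points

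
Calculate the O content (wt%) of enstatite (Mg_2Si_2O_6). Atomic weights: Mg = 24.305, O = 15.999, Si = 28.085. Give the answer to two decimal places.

47.81 wt%

Molar mass of Mg_2Si_2O_6: 2*24.305 + 2*28.085 + 6*15.999 = 200.774 g/mol.
Mass of O per formula unit: 6 × 15.999 = 95.994 g.
Weight fraction O = 95.994 / 200.774 = 0.4781.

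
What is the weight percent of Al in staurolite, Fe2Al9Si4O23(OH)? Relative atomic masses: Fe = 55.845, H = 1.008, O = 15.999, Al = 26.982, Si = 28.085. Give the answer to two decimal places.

Molar mass of Fe2Al9Si4O23(OH): 2·55.845 + 9·26.982 + 4·28.085 + 24·15.999 + 1·1.008 = 851.852 g/mol.
Mass of Al per formula unit: 9 × 26.982 = 242.838 g.
Weight fraction Al = 242.838 / 851.852 = 0.2851.

28.51 wt%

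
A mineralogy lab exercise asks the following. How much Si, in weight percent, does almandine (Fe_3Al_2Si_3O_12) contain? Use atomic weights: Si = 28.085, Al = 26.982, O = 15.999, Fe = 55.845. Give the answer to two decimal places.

Formula mass = 3·55.845 + 2·26.982 + 3·28.085 + 12·15.999 = 497.742 g/mol, of which 84.255 g is Si.
So Si makes up 84.255/497.742 = 0.1693 of the mass, i.e. 16.93%.

16.93 weight percent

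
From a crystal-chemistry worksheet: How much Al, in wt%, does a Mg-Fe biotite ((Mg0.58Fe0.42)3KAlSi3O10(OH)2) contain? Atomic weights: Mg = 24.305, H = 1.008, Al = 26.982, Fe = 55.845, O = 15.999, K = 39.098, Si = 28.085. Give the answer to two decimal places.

5.90 wt%

Molar mass of (Mg0.58Fe0.42)3KAlSi3O10(OH)2: 1.74*24.305 + 1.26*55.845 + 1*39.098 + 1*26.982 + 3*28.085 + 12*15.999 + 2*1.008 = 456.994 g/mol.
Mass of Al per formula unit: 1 × 26.982 = 26.982 g.
Weight fraction Al = 26.982 / 456.994 = 0.0590.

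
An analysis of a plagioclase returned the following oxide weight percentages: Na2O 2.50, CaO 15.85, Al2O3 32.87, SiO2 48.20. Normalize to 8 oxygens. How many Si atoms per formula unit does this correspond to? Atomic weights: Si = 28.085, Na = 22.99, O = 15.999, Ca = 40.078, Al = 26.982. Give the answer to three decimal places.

2.217 Si apfu

2.50 wt% Na2O ÷ 61.979 g/mol = 0.04034 mol, giving 0.08068 Na and 0.04034 O.
15.85 wt% CaO ÷ 56.077 g/mol = 0.28265 mol, giving 0.28265 Ca and 0.28265 O.
32.87 wt% Al2O3 ÷ 101.961 g/mol = 0.32238 mol, giving 0.64476 Al and 0.96714 O.
48.20 wt% SiO2 ÷ 60.083 g/mol = 0.80222 mol, giving 0.80222 Si and 1.60444 O.
Oxygen sums to 2.89457; scaling by 8/2.89457 = 2.76380 puts the formula on 8 O.
Si: 0.80222 × 2.76380 = 2.217 atoms per formula unit.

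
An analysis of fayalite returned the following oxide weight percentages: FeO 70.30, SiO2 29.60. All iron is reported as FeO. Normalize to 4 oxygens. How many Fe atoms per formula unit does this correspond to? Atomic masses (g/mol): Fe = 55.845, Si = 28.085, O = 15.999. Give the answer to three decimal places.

1.993 Fe apfu

70.30 wt% FeO ÷ 71.844 g/mol = 0.97851 mol, giving 0.97851 Fe and 0.97851 O.
29.60 wt% SiO2 ÷ 60.083 g/mol = 0.49265 mol, giving 0.49265 Si and 0.98530 O.
Oxygen sums to 1.96381; scaling by 4/1.96381 = 2.03686 puts the formula on 4 O.
Fe: 0.97851 × 2.03686 = 1.993 atoms per formula unit.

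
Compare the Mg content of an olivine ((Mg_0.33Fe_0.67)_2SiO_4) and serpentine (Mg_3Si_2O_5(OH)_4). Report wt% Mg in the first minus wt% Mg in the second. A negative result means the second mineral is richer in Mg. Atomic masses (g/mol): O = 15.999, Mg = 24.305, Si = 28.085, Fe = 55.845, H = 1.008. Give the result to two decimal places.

-17.54 percentage points

First mineral: 16.041 g Mg in 182.955 g formula = 8.77 wt% Mg.
Second mineral: 72.915 g Mg in 277.108 g formula = 26.31 wt% Mg.
8.77% − 26.31% gives a difference of -17.54 percentage points.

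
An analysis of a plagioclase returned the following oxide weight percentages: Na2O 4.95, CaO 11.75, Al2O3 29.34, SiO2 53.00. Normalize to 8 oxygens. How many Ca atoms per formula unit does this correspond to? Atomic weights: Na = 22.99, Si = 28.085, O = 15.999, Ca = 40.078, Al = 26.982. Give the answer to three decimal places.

Na2O: 4.95/61.979 = 0.07987 mol → 0.15974 mol Na, 0.07987 mol O.
CaO: 11.75/56.077 = 0.20953 mol → 0.20953 mol Ca, 0.20953 mol O.
Al2O3: 29.34/101.961 = 0.28776 mol → 0.57552 mol Al, 0.86328 mol O.
SiO2: 53.00/60.083 = 0.88211 mol → 0.88211 mol Si, 1.76422 mol O.
Total oxygen = 2.91690 mol. Normalization factor = 8/2.91690 = 2.74264.
Ca per 8 O = 0.20953 × 2.74264 = 0.575.

0.575 Ca apfu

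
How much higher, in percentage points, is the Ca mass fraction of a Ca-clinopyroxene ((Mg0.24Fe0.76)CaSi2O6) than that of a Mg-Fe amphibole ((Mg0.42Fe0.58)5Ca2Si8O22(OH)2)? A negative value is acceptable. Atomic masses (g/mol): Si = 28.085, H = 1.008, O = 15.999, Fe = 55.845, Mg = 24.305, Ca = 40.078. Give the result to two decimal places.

7.79 percentage points

M((Mg0.24Fe0.76)CaSi2O6) = 240.517 g/mol, so wt% Ca = 40.078/240.517 × 100 = 16.66%.
M((Mg0.42Fe0.58)5Ca2Si8O22(OH)2) = 903.819 g/mol, so wt% Ca = 80.156/903.819 × 100 = 8.87%.
16.66 − 8.87 = 7.79 pp.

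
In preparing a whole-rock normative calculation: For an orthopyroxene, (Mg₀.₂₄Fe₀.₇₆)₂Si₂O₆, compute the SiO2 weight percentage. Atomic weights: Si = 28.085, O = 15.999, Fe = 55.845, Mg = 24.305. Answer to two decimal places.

Formula mass = 248.715 g/mol.
2 Si → 2.0000 mol SiO2 per formula unit; M(SiO2) = 60.083, so SiO2 mass = 120.166 g.
120.166/248.715 × 100 = 48.31 wt%.

48.31 wt%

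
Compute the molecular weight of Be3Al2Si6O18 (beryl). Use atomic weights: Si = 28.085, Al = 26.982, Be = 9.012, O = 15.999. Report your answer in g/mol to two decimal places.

M = 3·9.012 + 2·26.982 + 6·28.085 + 18·15.999

537.49 g/mol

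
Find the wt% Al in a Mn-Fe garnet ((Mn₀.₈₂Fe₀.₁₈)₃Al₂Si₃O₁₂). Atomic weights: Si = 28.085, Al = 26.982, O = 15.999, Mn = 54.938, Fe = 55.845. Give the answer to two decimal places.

10.89 weight percent

Molar mass of (Mn₀.₈₂Fe₀.₁₈)₃Al₂Si₃O₁₂: 2.46×54.938 + 0.54×55.845 + 2×26.982 + 3×28.085 + 12×15.999 = 495.511 g/mol.
Mass of Al per formula unit: 2 × 26.982 = 53.964 g.
Weight fraction Al = 53.964 / 495.511 = 0.1089.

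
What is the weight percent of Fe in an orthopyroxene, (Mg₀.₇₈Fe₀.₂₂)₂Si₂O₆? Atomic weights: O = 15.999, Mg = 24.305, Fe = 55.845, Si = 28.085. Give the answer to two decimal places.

11.45 weight percent

Formula mass = 1.56×24.305 + 0.44×55.845 + 2×28.085 + 6×15.999 = 214.652 g/mol, of which 24.572 g is Fe.
So Fe makes up 24.572/214.652 = 0.1145 of the mass, i.e. 11.45%.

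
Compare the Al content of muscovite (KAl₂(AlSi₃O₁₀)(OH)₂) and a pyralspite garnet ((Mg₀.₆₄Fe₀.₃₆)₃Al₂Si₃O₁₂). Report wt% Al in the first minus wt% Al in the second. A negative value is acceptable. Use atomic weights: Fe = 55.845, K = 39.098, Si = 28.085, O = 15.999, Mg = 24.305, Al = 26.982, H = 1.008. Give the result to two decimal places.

7.98 percentage points

M(KAl₂(AlSi₃O₁₀)(OH)₂) = 398.303 g/mol, so wt% Al = 80.946/398.303 × 100 = 20.32%.
M((Mg₀.₆₄Fe₀.₃₆)₃Al₂Si₃O₁₂) = 437.185 g/mol, so wt% Al = 53.964/437.185 × 100 = 12.34%.
20.32 − 12.34 = 7.98 pp.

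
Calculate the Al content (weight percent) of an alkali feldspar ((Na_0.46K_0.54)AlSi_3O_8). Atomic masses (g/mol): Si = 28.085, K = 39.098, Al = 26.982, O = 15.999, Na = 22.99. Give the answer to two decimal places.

Molar mass of (Na_0.46K_0.54)AlSi_3O_8: 0.46×22.99 + 0.54×39.098 + 1×26.982 + 3×28.085 + 8×15.999 = 270.917 g/mol.
Mass of Al per formula unit: 1 × 26.982 = 26.982 g.
Weight fraction Al = 26.982 / 270.917 = 0.0996.

9.96 weight percent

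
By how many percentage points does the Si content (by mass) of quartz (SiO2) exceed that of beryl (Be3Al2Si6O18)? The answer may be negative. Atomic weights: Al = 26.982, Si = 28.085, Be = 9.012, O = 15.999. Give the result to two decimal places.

15.39 percentage points

First mineral: 28.085 g Si in 60.083 g formula = 46.74 wt% Si.
Second mineral: 168.510 g Si in 537.492 g formula = 31.35 wt% Si.
46.74% − 31.35% gives a difference of 15.39 percentage points.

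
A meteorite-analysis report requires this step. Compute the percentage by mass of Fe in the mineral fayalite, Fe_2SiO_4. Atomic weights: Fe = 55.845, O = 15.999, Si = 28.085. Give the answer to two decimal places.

M(Fe_2SiO_4) = 203.771 g/mol.
Fe contributes 2 × 55.845 = 111.690 g per mole.
111.690/203.771 = 0.5481 → 54.81%.

54.81 mass %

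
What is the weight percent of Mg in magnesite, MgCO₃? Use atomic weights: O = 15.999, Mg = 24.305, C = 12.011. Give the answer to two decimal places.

Formula mass = 1×24.305 + 1×12.011 + 3×15.999 = 84.313 g/mol, of which 24.305 g is Mg.
So Mg makes up 24.305/84.313 = 0.2883 of the mass, i.e. 28.83%.

28.83 wt%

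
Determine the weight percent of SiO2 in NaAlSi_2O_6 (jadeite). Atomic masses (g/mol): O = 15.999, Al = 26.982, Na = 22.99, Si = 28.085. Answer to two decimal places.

Molar mass of NaAlSi_2O_6 = 1*22.99 + 1*26.982 + 2*28.085 + 6*15.999 = 202.136 g/mol.
Each formula unit contains 2 Si, equivalent to 2/1 = 2.0000 mol SiO2.
M(SiO2) = 1×28.085 + 2×15.999 = 60.083 g/mol.
Mass of SiO2 per formula unit = 2.0000 × 60.083 = 120.166 g.
SiO2 wt% = 120.166 / 202.136 × 100 = 59.45%.

59.45 wt%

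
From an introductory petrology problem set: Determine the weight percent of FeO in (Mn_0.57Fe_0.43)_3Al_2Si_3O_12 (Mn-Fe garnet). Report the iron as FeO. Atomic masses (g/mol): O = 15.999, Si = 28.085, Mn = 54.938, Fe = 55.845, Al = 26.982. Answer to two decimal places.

M((Mn_0.57Fe_0.43)_3Al_2Si_3O_12) = 496.191 g/mol; M(FeO) = 71.844 g/mol.
Moles FeO per formula unit = 1.29 Fe ÷ 1 = 1.2900.
FeO fraction = (1.2900 × 71.844) / 496.191 = 92.679/496.191 = 0.1868.

18.68 wt%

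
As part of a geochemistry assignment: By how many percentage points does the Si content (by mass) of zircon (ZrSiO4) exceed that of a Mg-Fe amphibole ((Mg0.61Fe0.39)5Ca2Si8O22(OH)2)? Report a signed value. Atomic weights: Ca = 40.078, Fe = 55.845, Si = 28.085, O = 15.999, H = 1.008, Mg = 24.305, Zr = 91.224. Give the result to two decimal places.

Si in ZrSiO4: molar mass 183.305 g/mol; 1×28.085 = 28.085 g → 15.32 wt%.
Si in (Mg0.61Fe0.39)5Ca2Si8O22(OH)2: molar mass 873.856 g/mol; 8×28.085 = 224.680 g → 25.71 wt%.
Difference = 15.32 − 25.71 = -10.39 percentage points.

-10.39 percentage points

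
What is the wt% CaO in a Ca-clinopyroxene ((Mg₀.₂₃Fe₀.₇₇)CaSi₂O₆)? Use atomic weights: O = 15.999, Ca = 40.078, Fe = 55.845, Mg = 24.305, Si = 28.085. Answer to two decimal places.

Formula mass = 240.833 g/mol.
1 Ca → 1.0000 mol CaO per formula unit; M(CaO) = 56.077, so CaO mass = 56.077 g.
56.077/240.833 × 100 = 23.28 wt%.

23.28 wt%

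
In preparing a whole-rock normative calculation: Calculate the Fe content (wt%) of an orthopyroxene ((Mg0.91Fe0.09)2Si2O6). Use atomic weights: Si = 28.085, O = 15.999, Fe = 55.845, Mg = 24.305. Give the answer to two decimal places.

Molar mass of (Mg0.91Fe0.09)2Si2O6: 1.82·24.305 + 0.18·55.845 + 2·28.085 + 6·15.999 = 206.451 g/mol.
Mass of Fe per formula unit: 0.18 × 55.845 = 10.052 g.
Weight fraction Fe = 10.052 / 206.451 = 0.0487.

4.87 wt%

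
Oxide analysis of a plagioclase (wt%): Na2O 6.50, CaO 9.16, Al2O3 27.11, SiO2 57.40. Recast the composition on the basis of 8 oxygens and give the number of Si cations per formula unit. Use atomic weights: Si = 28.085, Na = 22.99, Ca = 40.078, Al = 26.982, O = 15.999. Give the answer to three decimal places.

2.568 Si apfu

Na2O: 6.50/61.979 = 0.10487 mol → 0.20974 mol Na, 0.10487 mol O.
CaO: 9.16/56.077 = 0.16335 mol → 0.16335 mol Ca, 0.16335 mol O.
Al2O3: 27.11/101.961 = 0.26589 mol → 0.53178 mol Al, 0.79767 mol O.
SiO2: 57.40/60.083 = 0.95535 mol → 0.95535 mol Si, 1.91070 mol O.
Total oxygen = 2.97659 mol. Normalization factor = 8/2.97659 = 2.68764.
Si per 8 O = 0.95535 × 2.68764 = 2.568.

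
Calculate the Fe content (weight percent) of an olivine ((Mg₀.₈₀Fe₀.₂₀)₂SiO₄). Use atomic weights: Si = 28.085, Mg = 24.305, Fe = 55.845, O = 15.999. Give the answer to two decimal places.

14.57 weight percent

Formula mass = 1.60·24.305 + 0.40·55.845 + 1·28.085 + 4·15.999 = 153.307 g/mol, of which 22.338 g is Fe.
So Fe makes up 22.338/153.307 = 0.1457 of the mass, i.e. 14.57%.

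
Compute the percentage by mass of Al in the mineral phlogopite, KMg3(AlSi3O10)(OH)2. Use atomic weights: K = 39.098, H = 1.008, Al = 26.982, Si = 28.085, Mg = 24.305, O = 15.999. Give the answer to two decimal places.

6.47 wt%

M(KMg3(AlSi3O10)(OH)2) = 417.254 g/mol.
Al contributes 1 × 26.982 = 26.982 g per mole.
26.982/417.254 = 0.0647 → 6.47%.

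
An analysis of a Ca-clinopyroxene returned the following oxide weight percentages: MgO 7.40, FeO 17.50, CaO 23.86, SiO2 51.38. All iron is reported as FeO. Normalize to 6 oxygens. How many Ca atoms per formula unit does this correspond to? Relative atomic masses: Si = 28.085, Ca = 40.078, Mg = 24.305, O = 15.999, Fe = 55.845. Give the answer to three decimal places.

MgO: 7.40/40.304 = 0.18360 mol → 0.18360 mol Mg, 0.18360 mol O.
FeO: 17.50/71.844 = 0.24358 mol → 0.24358 mol Fe, 0.24358 mol O.
CaO: 23.86/56.077 = 0.42549 mol → 0.42549 mol Ca, 0.42549 mol O.
SiO2: 51.38/60.083 = 0.85515 mol → 0.85515 mol Si, 1.71030 mol O.
Total oxygen = 2.56297 mol. Normalization factor = 6/2.56297 = 2.34103.
Ca per 6 O = 0.42549 × 2.34103 = 0.996.

0.996 Ca apfu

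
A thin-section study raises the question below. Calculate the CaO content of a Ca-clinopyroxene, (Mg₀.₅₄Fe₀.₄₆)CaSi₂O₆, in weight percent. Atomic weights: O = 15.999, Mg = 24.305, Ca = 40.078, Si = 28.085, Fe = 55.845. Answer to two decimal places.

Formula mass = 231.055 g/mol.
1 Ca → 1.0000 mol CaO per formula unit; M(CaO) = 56.077, so CaO mass = 56.077 g.
56.077/231.055 × 100 = 24.27 wt%.

24.27 wt%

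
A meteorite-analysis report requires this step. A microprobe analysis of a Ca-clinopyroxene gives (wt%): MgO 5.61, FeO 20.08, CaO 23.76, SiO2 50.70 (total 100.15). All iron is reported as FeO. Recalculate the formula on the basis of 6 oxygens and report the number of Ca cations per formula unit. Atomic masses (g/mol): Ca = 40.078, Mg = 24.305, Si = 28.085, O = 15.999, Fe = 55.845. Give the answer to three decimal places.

MgO: 5.61/40.304 = 0.13919 mol → 0.13919 mol Mg, 0.13919 mol O.
FeO: 20.08/71.844 = 0.27949 mol → 0.27949 mol Fe, 0.27949 mol O.
CaO: 23.76/56.077 = 0.42370 mol → 0.42370 mol Ca, 0.42370 mol O.
SiO2: 50.70/60.083 = 0.84383 mol → 0.84383 mol Si, 1.68766 mol O.
Total oxygen = 2.53004 mol. Normalization factor = 6/2.53004 = 2.37150.
Ca per 6 O = 0.42370 × 2.37150 = 1.005.

1.005 Ca apfu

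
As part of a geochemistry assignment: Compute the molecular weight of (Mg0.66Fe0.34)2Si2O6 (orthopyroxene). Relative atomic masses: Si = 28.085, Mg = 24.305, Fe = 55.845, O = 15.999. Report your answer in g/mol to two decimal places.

M = 1.32*24.305 + 0.68*55.845 + 2*28.085 + 6*15.999

222.22 g/mol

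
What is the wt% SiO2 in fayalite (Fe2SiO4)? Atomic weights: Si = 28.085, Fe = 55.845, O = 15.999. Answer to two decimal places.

Formula mass = 203.771 g/mol.
1 Si → 1.0000 mol SiO2 per formula unit; M(SiO2) = 60.083, so SiO2 mass = 60.083 g.
60.083/203.771 × 100 = 29.49 wt%.

29.49 wt%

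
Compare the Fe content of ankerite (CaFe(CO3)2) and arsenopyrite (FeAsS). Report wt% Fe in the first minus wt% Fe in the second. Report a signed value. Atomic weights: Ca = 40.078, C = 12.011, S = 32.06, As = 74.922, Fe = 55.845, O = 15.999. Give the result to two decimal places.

First mineral: 55.845 g Fe in 215.939 g formula = 25.86 wt% Fe.
Second mineral: 55.845 g Fe in 162.827 g formula = 34.30 wt% Fe.
25.86% − 34.30% gives a difference of -8.44 percentage points.

-8.44 percentage points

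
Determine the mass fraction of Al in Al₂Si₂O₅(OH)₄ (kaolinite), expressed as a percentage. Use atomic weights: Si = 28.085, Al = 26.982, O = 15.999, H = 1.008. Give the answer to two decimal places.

20.90 wt%

Molar mass of Al₂Si₂O₅(OH)₄: 2·26.982 + 2·28.085 + 9·15.999 + 4·1.008 = 258.157 g/mol.
Mass of Al per formula unit: 2 × 26.982 = 53.964 g.
Weight fraction Al = 53.964 / 258.157 = 0.2090.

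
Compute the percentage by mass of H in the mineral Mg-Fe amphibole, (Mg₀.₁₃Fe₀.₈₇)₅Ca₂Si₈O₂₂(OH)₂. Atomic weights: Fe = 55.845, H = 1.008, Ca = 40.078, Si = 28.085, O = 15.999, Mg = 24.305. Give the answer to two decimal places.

Formula mass = 0.65×24.305 + 4.35×55.845 + 2×40.078 + 8×28.085 + 24×15.999 + 2×1.008 = 949.552 g/mol, of which 2.016 g is H.
So H makes up 2.016/949.552 = 0.0021 of the mass, i.e. 0.21%.

0.21 mass %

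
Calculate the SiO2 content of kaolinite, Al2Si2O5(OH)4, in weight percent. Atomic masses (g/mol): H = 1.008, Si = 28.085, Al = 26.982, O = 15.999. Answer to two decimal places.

46.55 wt%

Formula mass = 258.157 g/mol.
2 Si → 2.0000 mol SiO2 per formula unit; M(SiO2) = 60.083, so SiO2 mass = 120.166 g.
120.166/258.157 × 100 = 46.55 wt%.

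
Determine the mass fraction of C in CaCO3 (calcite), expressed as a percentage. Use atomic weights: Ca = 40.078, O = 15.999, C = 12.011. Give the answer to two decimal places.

12.00 mass %

Formula mass = 1×40.078 + 1×12.011 + 3×15.999 = 100.086 g/mol, of which 12.011 g is C.
So C makes up 12.011/100.086 = 0.1200 of the mass, i.e. 12.00%.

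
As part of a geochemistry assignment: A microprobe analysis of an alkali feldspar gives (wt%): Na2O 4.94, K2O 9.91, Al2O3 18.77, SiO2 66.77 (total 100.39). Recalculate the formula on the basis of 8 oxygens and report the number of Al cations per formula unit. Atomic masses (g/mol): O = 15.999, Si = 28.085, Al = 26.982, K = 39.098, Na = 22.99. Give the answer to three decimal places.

0.995 Al apfu

Na2O: 4.94/61.979 = 0.07970 mol → 0.15940 mol Na, 0.07970 mol O.
K2O: 9.91/94.195 = 0.10521 mol → 0.21042 mol K, 0.10521 mol O.
Al2O3: 18.77/101.961 = 0.18409 mol → 0.36818 mol Al, 0.55227 mol O.
SiO2: 66.77/60.083 = 1.11130 mol → 1.11130 mol Si, 2.22260 mol O.
Total oxygen = 2.95978 mol. Normalization factor = 8/2.95978 = 2.70290.
Al per 8 O = 0.36818 × 2.70290 = 0.995.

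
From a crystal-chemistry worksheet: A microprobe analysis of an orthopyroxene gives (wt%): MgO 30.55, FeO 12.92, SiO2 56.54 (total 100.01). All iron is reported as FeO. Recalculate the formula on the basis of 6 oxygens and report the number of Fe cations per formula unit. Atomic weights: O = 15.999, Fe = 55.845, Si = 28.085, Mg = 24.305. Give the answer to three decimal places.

30.55 wt% MgO ÷ 40.304 g/mol = 0.75799 mol, giving 0.75799 Mg and 0.75799 O.
12.92 wt% FeO ÷ 71.844 g/mol = 0.17983 mol, giving 0.17983 Fe and 0.17983 O.
56.54 wt% SiO2 ÷ 60.083 g/mol = 0.94103 mol, giving 0.94103 Si and 1.88206 O.
Oxygen sums to 2.81988; scaling by 6/2.81988 = 2.12775 puts the formula on 6 O.
Fe: 0.17983 × 2.12775 = 0.383 atoms per formula unit.

0.383 Fe apfu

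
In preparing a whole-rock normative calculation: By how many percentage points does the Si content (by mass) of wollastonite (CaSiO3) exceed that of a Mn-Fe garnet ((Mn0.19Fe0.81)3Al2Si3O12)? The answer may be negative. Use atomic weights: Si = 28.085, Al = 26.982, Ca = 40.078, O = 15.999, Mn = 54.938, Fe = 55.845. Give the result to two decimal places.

First mineral: 28.085 g Si in 116.160 g formula = 24.18 wt% Si.
Second mineral: 84.255 g Si in 497.225 g formula = 16.95 wt% Si.
24.18% − 16.95% gives a difference of 7.23 percentage points.

7.23 percentage points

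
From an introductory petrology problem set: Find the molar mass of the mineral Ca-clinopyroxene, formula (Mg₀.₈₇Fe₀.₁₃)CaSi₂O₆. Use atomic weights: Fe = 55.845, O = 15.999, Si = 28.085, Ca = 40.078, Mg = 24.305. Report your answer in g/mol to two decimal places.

220.65 g/mol

M = 0.87·24.305 + 0.13·55.845 + 1·40.078 + 2·28.085 + 6·15.999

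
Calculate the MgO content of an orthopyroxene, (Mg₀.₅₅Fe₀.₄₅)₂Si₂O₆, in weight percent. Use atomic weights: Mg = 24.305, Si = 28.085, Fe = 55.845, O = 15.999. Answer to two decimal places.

19.35 wt%

Molar mass of (Mg₀.₅₅Fe₀.₄₅)₂Si₂O₆ = 1.10*24.305 + 0.90*55.845 + 2*28.085 + 6*15.999 = 229.160 g/mol.
Each formula unit contains 1.10 Mg, equivalent to 1.10/1 = 1.1000 mol MgO.
M(MgO) = 1×24.305 + 1×15.999 = 40.304 g/mol.
Mass of MgO per formula unit = 1.1000 × 40.304 = 44.334 g.
MgO wt% = 44.334 / 229.160 × 100 = 19.35%.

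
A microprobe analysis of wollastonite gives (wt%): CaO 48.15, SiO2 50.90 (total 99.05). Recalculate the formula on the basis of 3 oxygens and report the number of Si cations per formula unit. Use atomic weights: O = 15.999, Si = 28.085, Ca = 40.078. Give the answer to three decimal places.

CaO (M=56.077): mol = 0.85864; Ca = 0.85864, O = 0.85864.
SiO2 (M=60.083): mol = 0.84716; Si = 0.84716, O = 1.69432.
ΣO = 2.55296; factor = 3/ΣO = 1.17511.
Si apfu = 0.84716 × 1.17511 = 0.996.

0.996 Si apfu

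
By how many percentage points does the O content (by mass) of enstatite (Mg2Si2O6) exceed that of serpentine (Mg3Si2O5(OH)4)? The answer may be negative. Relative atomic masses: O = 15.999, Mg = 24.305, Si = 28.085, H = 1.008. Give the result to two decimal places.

M(Mg2Si2O6) = 200.774 g/mol, so wt% O = 95.994/200.774 × 100 = 47.81%.
M(Mg3Si2O5(OH)4) = 277.108 g/mol, so wt% O = 143.991/277.108 × 100 = 51.96%.
47.81 − 51.96 = -4.15 pp.

-4.15 percentage points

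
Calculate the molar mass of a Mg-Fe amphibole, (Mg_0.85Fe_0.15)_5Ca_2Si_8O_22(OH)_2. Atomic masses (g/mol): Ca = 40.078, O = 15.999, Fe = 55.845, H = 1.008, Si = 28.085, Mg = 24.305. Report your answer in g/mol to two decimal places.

836.01 g/mol

M = 4.25(24.305) + 0.75(55.845) + 2(40.078) + 8(28.085) + 24(15.999) + 2(1.008)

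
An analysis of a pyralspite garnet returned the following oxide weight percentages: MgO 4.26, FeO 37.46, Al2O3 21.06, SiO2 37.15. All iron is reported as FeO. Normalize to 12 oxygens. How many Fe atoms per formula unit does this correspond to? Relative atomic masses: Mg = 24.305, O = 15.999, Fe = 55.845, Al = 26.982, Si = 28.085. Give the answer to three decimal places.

4.26 wt% MgO ÷ 40.304 g/mol = 0.10570 mol, giving 0.10570 Mg and 0.10570 O.
37.46 wt% FeO ÷ 71.844 g/mol = 0.52141 mol, giving 0.52141 Fe and 0.52141 O.
21.06 wt% Al2O3 ÷ 101.961 g/mol = 0.20655 mol, giving 0.41310 Al and 0.61965 O.
37.15 wt% SiO2 ÷ 60.083 g/mol = 0.61831 mol, giving 0.61831 Si and 1.23662 O.
Oxygen sums to 2.48338; scaling by 12/2.48338 = 4.83212 puts the formula on 12 O.
Fe: 0.52141 × 4.83212 = 2.520 atoms per formula unit.

2.520 Fe apfu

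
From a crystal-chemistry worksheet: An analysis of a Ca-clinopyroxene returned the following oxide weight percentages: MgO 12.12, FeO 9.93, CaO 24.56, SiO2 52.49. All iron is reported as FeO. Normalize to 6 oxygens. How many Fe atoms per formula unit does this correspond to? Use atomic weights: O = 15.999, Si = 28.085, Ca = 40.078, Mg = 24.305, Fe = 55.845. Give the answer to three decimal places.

MgO (M=40.304): mol = 0.30071; Mg = 0.30071, O = 0.30071.
FeO (M=71.844): mol = 0.13822; Fe = 0.13822, O = 0.13822.
CaO (M=56.077): mol = 0.43797; Ca = 0.43797, O = 0.43797.
SiO2 (M=60.083): mol = 0.87362; Si = 0.87362, O = 1.74724.
ΣO = 2.62414; factor = 6/ΣO = 2.28646.
Fe apfu = 0.13822 × 2.28646 = 0.316.

0.316 Fe apfu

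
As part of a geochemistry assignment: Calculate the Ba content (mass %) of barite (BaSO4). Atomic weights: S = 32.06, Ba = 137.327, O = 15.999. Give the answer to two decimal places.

58.84 mass %

Molar mass of BaSO4: 1·137.327 + 1·32.06 + 4·15.999 = 233.383 g/mol.
Mass of Ba per formula unit: 1 × 137.327 = 137.327 g.
Weight fraction Ba = 137.327 / 233.383 = 0.5884.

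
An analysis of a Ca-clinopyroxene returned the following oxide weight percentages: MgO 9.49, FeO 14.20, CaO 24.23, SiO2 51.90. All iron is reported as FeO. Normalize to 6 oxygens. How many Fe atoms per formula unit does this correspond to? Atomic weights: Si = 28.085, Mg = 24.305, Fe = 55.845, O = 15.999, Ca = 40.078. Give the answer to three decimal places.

0.457 Fe apfu

MgO: 9.49/40.304 = 0.23546 mol → 0.23546 mol Mg, 0.23546 mol O.
FeO: 14.20/71.844 = 0.19765 mol → 0.19765 mol Fe, 0.19765 mol O.
CaO: 24.23/56.077 = 0.43208 mol → 0.43208 mol Ca, 0.43208 mol O.
SiO2: 51.90/60.083 = 0.86381 mol → 0.86381 mol Si, 1.72762 mol O.
Total oxygen = 2.59281 mol. Normalization factor = 6/2.59281 = 2.31409.
Fe per 6 O = 0.19765 × 2.31409 = 0.457.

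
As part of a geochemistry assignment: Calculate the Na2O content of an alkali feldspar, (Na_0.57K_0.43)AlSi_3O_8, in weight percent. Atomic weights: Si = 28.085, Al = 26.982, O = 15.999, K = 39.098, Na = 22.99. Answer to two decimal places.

6.56 wt%

M((Na_0.57K_0.43)AlSi_3O_8) = 269.145 g/mol; M(Na2O) = 61.979 g/mol.
Moles Na2O per formula unit = 0.57 Na ÷ 2 = 0.2850.
Na2O fraction = (0.2850 × 61.979) / 269.145 = 17.664/269.145 = 0.0656.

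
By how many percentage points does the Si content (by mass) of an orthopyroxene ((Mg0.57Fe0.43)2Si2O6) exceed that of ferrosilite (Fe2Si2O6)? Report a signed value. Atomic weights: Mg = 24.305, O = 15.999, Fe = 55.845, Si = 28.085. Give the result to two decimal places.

First mineral: 56.170 g Si in 227.898 g formula = 24.65 wt% Si.
Second mineral: 56.170 g Si in 263.854 g formula = 21.29 wt% Si.
24.65% − 21.29% gives a difference of 3.36 percentage points.

3.36 percentage points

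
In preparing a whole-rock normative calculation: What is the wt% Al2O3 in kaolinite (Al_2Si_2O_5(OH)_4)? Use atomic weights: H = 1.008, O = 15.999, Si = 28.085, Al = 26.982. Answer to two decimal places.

39.50 wt%

M(Al_2Si_2O_5(OH)_4) = 258.157 g/mol; M(Al2O3) = 101.961 g/mol.
Moles Al2O3 per formula unit = 2 Al ÷ 2 = 1.0000.
Al2O3 fraction = (1.0000 × 101.961) / 258.157 = 101.961/258.157 = 0.3950.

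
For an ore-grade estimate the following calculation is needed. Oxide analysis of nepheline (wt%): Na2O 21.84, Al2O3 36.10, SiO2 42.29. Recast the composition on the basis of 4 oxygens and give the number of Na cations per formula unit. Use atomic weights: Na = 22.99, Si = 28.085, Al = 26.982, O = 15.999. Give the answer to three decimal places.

0.999 Na apfu

21.84 wt% Na2O ÷ 61.979 g/mol = 0.35238 mol, giving 0.70476 Na and 0.35238 O.
36.10 wt% Al2O3 ÷ 101.961 g/mol = 0.35406 mol, giving 0.70812 Al and 1.06218 O.
42.29 wt% SiO2 ÷ 60.083 g/mol = 0.70386 mol, giving 0.70386 Si and 1.40772 O.
Oxygen sums to 2.82228; scaling by 4/2.82228 = 1.41729 puts the formula on 4 O.
Na: 0.70476 × 1.41729 = 0.999 atoms per formula unit.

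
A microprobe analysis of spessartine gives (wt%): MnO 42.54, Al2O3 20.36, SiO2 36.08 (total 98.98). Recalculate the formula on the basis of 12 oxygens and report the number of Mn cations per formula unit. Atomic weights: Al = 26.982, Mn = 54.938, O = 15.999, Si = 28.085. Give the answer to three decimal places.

MnO: 42.54/70.937 = 0.59969 mol → 0.59969 mol Mn, 0.59969 mol O.
Al2O3: 20.36/101.961 = 0.19968 mol → 0.39936 mol Al, 0.59904 mol O.
SiO2: 36.08/60.083 = 0.60050 mol → 0.60050 mol Si, 1.20100 mol O.
Total oxygen = 2.39973 mol. Normalization factor = 12/2.39973 = 5.00056.
Mn per 12 O = 0.59969 × 5.00056 = 2.999.

2.999 Mn apfu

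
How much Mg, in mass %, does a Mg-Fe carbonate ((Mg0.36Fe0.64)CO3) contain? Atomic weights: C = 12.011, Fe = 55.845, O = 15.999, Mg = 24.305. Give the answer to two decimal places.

Formula mass = 0.36·24.305 + 0.64·55.845 + 1·12.011 + 3·15.999 = 104.499 g/mol, of which 8.750 g is Mg.
So Mg makes up 8.750/104.499 = 0.0837 of the mass, i.e. 8.37%.

8.37 mass %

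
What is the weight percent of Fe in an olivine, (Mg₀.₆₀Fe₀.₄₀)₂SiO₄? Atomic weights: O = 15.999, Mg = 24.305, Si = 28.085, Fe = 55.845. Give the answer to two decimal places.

M((Mg₀.₆₀Fe₀.₄₀)₂SiO₄) = 165.923 g/mol.
Fe contributes 0.80 × 55.845 = 44.676 g per mole.
44.676/165.923 = 0.2693 → 26.93%.

26.93 weight percent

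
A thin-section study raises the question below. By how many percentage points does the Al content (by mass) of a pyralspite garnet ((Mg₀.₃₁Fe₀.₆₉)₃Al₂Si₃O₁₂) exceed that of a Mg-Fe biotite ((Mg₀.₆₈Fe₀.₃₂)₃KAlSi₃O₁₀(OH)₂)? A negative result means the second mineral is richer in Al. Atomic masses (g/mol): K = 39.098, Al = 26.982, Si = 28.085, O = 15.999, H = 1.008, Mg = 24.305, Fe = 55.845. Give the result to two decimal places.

5.49 percentage points

First mineral: 53.964 g Al in 468.410 g formula = 11.52 wt% Al.
Second mineral: 26.982 g Al in 447.532 g formula = 6.03 wt% Al.
11.52% − 6.03% gives a difference of 5.49 percentage points.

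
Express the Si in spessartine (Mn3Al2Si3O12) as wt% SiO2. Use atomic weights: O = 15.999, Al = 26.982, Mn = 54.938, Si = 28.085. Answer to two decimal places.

Formula mass = 495.021 g/mol.
3 Si → 3.0000 mol SiO2 per formula unit; M(SiO2) = 60.083, so SiO2 mass = 180.249 g.
180.249/495.021 × 100 = 36.41 wt%.

36.41 wt%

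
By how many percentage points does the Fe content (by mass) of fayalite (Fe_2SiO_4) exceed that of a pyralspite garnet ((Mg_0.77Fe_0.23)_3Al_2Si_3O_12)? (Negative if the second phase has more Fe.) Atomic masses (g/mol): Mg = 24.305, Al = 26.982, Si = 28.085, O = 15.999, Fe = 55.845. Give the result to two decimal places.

45.74 percentage points

Fe in Fe_2SiO_4: molar mass 203.771 g/mol; 2×55.845 = 111.690 g → 54.81 wt%.
Fe in (Mg_0.77Fe_0.23)_3Al_2Si_3O_12: molar mass 424.885 g/mol; 0.69×55.845 = 38.533 g → 9.07 wt%.
Difference = 54.81 − 9.07 = 45.74 percentage points.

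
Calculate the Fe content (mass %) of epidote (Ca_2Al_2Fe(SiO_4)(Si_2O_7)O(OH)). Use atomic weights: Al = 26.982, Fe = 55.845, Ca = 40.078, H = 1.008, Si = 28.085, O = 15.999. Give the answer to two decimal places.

M(Ca_2Al_2Fe(SiO_4)(Si_2O_7)O(OH)) = 483.215 g/mol.
Fe contributes 1 × 55.845 = 55.845 g per mole.
55.845/483.215 = 0.1156 → 11.56%.

11.56 mass %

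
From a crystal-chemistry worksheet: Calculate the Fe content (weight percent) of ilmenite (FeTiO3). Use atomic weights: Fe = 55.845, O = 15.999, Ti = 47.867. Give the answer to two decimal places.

M(FeTiO3) = 151.709 g/mol.
Fe contributes 1 × 55.845 = 55.845 g per mole.
55.845/151.709 = 0.3681 → 36.81%.

36.81 weight percent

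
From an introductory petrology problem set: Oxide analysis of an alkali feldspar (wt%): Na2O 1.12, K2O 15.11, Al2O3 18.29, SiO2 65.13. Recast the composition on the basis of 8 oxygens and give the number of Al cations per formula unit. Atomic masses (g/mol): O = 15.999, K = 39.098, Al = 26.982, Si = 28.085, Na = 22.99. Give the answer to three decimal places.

0.995 Al apfu

1.12 wt% Na2O ÷ 61.979 g/mol = 0.01807 mol, giving 0.03614 Na and 0.01807 O.
15.11 wt% K2O ÷ 94.195 g/mol = 0.16041 mol, giving 0.32082 K and 0.16041 O.
18.29 wt% Al2O3 ÷ 101.961 g/mol = 0.17938 mol, giving 0.35876 Al and 0.53814 O.
65.13 wt% SiO2 ÷ 60.083 g/mol = 1.08400 mol, giving 1.08400 Si and 2.16800 O.
Oxygen sums to 2.88462; scaling by 8/2.88462 = 2.77333 puts the formula on 8 O.
Al: 0.35876 × 2.77333 = 0.995 atoms per formula unit.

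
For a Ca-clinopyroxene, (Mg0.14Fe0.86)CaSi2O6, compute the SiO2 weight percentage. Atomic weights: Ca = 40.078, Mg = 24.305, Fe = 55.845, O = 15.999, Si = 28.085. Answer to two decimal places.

49.31 wt%

Formula mass = 243.671 g/mol.
2 Si → 2.0000 mol SiO2 per formula unit; M(SiO2) = 60.083, so SiO2 mass = 120.166 g.
120.166/243.671 × 100 = 49.31 wt%.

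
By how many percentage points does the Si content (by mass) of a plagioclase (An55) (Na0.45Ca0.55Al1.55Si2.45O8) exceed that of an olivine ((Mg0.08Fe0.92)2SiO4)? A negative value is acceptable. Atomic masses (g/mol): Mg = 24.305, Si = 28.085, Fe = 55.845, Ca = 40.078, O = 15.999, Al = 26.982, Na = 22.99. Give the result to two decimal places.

First mineral: 68.808 g Si in 271.011 g formula = 25.39 wt% Si.
Second mineral: 28.085 g Si in 198.725 g formula = 14.13 wt% Si.
25.39% − 14.13% gives a difference of 11.26 percentage points.

11.26 percentage points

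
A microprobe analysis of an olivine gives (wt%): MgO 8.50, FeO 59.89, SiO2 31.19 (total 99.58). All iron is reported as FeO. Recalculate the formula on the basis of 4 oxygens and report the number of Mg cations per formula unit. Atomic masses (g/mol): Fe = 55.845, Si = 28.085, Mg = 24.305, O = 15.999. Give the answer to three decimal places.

MgO: 8.50/40.304 = 0.21090 mol → 0.21090 mol Mg, 0.21090 mol O.
FeO: 59.89/71.844 = 0.83361 mol → 0.83361 mol Fe, 0.83361 mol O.
SiO2: 31.19/60.083 = 0.51912 mol → 0.51912 mol Si, 1.03824 mol O.
Total oxygen = 2.08275 mol. Normalization factor = 4/2.08275 = 1.92054.
Mg per 4 O = 0.21090 × 1.92054 = 0.405.

0.405 Mg apfu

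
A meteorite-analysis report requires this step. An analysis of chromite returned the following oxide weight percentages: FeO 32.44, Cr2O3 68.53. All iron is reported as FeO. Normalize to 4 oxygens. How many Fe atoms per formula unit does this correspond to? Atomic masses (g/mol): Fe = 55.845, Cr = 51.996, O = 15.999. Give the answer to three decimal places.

FeO: 32.44/71.844 = 0.45153 mol → 0.45153 mol Fe, 0.45153 mol O.
Cr2O3: 68.53/151.989 = 0.45089 mol → 0.90178 mol Cr, 1.35267 mol O.
Total oxygen = 1.80420 mol. Normalization factor = 4/1.80420 = 2.21705.
Fe per 4 O = 0.45153 × 2.21705 = 1.001.

1.001 Fe apfu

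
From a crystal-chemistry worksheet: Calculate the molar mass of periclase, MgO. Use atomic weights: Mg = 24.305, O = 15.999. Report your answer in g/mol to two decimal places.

The formula mass is the sum 1(24.305) + 1(15.999).

40.30 g/mol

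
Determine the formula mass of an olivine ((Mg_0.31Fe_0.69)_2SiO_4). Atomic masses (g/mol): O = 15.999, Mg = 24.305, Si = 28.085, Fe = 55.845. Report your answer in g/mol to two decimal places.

184.22 g/mol

M = 0.62·24.305 + 1.38·55.845 + 1·28.085 + 4·15.999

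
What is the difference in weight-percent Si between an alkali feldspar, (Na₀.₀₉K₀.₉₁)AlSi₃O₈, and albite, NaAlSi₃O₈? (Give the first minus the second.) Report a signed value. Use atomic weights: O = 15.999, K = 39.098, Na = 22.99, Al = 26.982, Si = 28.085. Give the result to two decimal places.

-1.70 percentage points

First mineral: 84.255 g Si in 276.877 g formula = 30.43 wt% Si.
Second mineral: 84.255 g Si in 262.219 g formula = 32.13 wt% Si.
30.43% − 32.13% gives a difference of -1.70 percentage points.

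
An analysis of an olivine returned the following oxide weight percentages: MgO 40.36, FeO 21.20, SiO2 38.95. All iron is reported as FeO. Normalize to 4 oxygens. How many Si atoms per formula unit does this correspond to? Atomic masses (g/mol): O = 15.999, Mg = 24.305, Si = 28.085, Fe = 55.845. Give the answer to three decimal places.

MgO: 40.36/40.304 = 1.00139 mol → 1.00139 mol Mg, 1.00139 mol O.
FeO: 21.20/71.844 = 0.29508 mol → 0.29508 mol Fe, 0.29508 mol O.
SiO2: 38.95/60.083 = 0.64827 mol → 0.64827 mol Si, 1.29654 mol O.
Total oxygen = 2.59301 mol. Normalization factor = 4/2.59301 = 1.54261.
Si per 4 O = 0.64827 × 1.54261 = 1.000.

1.000 Si apfu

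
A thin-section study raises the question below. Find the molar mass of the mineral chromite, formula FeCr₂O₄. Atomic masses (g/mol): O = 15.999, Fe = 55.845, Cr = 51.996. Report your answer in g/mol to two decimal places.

223.83 g/mol

M = 1(55.845) + 2(51.996) + 4(15.999)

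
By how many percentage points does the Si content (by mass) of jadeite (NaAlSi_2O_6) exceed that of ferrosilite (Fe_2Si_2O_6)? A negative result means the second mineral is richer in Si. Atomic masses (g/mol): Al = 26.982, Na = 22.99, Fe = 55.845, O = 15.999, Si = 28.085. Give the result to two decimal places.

6.50 percentage points

M(NaAlSi_2O_6) = 202.136 g/mol, so wt% Si = 56.170/202.136 × 100 = 27.79%.
M(Fe_2Si_2O_6) = 263.854 g/mol, so wt% Si = 56.170/263.854 × 100 = 21.29%.
27.79 − 21.29 = 6.50 pp.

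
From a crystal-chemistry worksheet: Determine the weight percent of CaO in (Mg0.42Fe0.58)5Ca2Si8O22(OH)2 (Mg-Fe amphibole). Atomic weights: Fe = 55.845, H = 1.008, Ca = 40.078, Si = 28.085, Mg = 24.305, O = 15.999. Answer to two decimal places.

Molar mass of (Mg0.42Fe0.58)5Ca2Si8O22(OH)2 = 2.10×24.305 + 2.90×55.845 + 2×40.078 + 8×28.085 + 24×15.999 + 2×1.008 = 903.819 g/mol.
Each formula unit contains 2 Ca, equivalent to 2/1 = 2.0000 mol CaO.
M(CaO) = 1×40.078 + 1×15.999 = 56.077 g/mol.
Mass of CaO per formula unit = 2.0000 × 56.077 = 112.154 g.
CaO wt% = 112.154 / 903.819 × 100 = 12.41%.

12.41 wt%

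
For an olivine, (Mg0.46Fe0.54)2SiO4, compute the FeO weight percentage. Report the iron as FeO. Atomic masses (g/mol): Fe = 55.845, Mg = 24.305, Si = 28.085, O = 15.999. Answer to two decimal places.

Formula mass = 174.754 g/mol.
1.08 Fe → 1.0800 mol FeO per formula unit; M(FeO) = 71.844, so FeO mass = 77.592 g.
77.592/174.754 × 100 = 44.40 wt%.

44.40 wt%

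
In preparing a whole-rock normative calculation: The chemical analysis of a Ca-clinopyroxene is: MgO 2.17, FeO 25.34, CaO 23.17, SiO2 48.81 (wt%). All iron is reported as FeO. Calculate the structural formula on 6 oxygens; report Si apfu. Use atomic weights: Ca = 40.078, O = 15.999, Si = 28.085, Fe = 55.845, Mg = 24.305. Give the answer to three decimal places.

MgO (M=40.304): mol = 0.05384; Mg = 0.05384, O = 0.05384.
FeO (M=71.844): mol = 0.35271; Fe = 0.35271, O = 0.35271.
CaO (M=56.077): mol = 0.41318; Ca = 0.41318, O = 0.41318.
SiO2 (M=60.083): mol = 0.81238; Si = 0.81238, O = 1.62476.
ΣO = 2.44449; factor = 6/ΣO = 2.45450.
Si apfu = 0.81238 × 2.45450 = 1.994.

1.994 Si apfu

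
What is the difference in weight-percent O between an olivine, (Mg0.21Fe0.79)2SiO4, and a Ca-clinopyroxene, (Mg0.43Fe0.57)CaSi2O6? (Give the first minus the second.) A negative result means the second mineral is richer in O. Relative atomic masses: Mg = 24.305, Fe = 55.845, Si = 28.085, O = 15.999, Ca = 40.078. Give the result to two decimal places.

-7.34 percentage points

First mineral: 63.996 g O in 190.524 g formula = 33.59 wt% O.
Second mineral: 95.994 g O in 234.525 g formula = 40.93 wt% O.
33.59% − 40.93% gives a difference of -7.34 percentage points.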